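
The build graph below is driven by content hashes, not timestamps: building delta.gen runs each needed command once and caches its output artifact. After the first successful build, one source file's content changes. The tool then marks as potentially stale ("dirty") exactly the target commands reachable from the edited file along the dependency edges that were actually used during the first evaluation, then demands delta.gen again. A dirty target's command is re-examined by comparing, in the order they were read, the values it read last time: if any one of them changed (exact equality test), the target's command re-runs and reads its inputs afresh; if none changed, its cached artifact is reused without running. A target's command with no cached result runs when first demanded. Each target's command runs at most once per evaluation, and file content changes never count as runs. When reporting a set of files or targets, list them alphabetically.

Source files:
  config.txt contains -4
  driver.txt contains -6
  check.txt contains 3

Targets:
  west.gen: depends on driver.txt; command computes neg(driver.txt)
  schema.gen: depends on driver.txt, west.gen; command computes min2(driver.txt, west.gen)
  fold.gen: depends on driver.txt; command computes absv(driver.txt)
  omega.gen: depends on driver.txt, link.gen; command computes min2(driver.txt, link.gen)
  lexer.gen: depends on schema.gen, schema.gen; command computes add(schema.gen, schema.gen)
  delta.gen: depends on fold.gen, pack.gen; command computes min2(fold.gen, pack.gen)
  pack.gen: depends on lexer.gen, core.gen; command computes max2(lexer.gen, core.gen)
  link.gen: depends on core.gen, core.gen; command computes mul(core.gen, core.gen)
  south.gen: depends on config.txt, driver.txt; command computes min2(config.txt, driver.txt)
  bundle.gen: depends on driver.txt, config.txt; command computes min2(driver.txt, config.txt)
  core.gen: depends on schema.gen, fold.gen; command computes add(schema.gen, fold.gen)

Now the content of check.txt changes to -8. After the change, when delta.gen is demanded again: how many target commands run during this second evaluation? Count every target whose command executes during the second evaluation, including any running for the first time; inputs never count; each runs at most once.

Initial pass — values computed on the first demand:
  fold.gen = absv(-6) = 6
  west.gen = neg(-6) = 6
  schema.gen = min2(-6, 6) = -6
  core.gen = add(-6, 6) = 0
  lexer.gen = add(-6, -6) = -12
  pack.gen = max2(-12, 0) = 0
  delta.gen = min2(6, 0) = 0

Second demand — change propagation:
  no demanded computation ever read check.txt, so the edit dirties nothing and nothing runs.

The important point: nothing the output needs ever reads check.txt, so the edit is invisible to it.

Run set: none (0 run).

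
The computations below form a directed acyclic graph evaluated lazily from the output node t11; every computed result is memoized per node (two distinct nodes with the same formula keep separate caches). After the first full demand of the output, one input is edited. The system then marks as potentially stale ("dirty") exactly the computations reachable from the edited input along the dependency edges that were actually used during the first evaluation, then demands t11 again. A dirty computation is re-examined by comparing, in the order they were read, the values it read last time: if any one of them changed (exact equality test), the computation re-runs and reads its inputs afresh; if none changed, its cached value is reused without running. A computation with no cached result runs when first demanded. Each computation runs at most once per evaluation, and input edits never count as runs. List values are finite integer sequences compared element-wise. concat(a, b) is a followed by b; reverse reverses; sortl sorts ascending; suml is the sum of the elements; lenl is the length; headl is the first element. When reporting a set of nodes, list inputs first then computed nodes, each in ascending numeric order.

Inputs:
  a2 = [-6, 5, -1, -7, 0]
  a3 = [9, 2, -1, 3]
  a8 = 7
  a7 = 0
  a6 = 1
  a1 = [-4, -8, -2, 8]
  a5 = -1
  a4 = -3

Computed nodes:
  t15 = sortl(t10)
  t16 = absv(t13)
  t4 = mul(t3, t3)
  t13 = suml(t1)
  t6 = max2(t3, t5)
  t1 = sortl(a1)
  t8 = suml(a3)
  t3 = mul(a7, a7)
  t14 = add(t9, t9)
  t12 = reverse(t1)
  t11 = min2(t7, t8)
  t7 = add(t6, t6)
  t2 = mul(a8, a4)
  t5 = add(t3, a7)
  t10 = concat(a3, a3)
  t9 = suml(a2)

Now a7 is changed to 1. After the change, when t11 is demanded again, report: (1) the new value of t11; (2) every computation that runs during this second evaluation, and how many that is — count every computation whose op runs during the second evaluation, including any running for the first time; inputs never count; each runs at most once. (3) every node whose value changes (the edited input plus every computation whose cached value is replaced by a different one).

Demanding t11 again yields 4.
5 computations run: t3, t5, t6, t7, t11.
The nodes whose values change: a7, t3, t5, t6, t7, t11.

First demand of the output computes:
  t3 = mul(0, 0) = 0
  t5 = add(0, 0) = 0
  t6 = max2(0, 0) = 0
  t7 = add(0, 0) = 0
  t8 = suml([9, 2, -1, 3]) = 13
  t11 = min2(0, 13) = 0

After the edit, cleaning proceeds:
  t3: a read changed (a7 0->1; a7 0->1) — executes, giving 1.
  t5: a read changed (t3 0->1; a7 0->1) — executes, giving 2.
  t6: a read changed (t3 0->1; t5 0->2) — executes, giving 2.
  t7: a read changed (t6 0->2; t6 0->2) — executes, giving 4.
  t11: a read changed (t7 0->4) — executes, giving 4.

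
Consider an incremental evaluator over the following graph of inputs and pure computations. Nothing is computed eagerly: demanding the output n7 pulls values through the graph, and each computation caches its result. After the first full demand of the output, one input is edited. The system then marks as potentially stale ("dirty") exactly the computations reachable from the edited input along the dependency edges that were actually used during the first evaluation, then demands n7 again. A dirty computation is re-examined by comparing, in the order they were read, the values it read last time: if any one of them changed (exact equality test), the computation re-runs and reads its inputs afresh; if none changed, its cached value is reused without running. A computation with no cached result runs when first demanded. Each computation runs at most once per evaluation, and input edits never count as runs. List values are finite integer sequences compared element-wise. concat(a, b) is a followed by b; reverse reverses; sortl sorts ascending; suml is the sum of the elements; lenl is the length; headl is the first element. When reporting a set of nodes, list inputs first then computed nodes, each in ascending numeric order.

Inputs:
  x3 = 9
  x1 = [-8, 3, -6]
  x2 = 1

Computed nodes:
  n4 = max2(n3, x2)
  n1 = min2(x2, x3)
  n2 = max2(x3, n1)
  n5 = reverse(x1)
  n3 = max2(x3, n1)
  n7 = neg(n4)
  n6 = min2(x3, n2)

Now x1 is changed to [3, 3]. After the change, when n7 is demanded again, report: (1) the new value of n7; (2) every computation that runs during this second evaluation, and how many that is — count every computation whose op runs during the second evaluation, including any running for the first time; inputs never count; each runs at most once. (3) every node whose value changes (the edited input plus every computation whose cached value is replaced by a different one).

Initial pass — values computed on the first demand:
  n1 = min2(1, 9) = 1
  n3 = max2(9, 1) = 9
  n4 = max2(9, 1) = 9
  n7 = neg(9) = -9

Second demand — change propagation:
  no demanded computation ever read x1, so the edit dirties nothing and nothing runs.

The important point: nothing the output needs ever reads x1, so the edit is invisible to it.

n7 now evaluates to -9.
Run set: none (0 run).
Changed values: x1.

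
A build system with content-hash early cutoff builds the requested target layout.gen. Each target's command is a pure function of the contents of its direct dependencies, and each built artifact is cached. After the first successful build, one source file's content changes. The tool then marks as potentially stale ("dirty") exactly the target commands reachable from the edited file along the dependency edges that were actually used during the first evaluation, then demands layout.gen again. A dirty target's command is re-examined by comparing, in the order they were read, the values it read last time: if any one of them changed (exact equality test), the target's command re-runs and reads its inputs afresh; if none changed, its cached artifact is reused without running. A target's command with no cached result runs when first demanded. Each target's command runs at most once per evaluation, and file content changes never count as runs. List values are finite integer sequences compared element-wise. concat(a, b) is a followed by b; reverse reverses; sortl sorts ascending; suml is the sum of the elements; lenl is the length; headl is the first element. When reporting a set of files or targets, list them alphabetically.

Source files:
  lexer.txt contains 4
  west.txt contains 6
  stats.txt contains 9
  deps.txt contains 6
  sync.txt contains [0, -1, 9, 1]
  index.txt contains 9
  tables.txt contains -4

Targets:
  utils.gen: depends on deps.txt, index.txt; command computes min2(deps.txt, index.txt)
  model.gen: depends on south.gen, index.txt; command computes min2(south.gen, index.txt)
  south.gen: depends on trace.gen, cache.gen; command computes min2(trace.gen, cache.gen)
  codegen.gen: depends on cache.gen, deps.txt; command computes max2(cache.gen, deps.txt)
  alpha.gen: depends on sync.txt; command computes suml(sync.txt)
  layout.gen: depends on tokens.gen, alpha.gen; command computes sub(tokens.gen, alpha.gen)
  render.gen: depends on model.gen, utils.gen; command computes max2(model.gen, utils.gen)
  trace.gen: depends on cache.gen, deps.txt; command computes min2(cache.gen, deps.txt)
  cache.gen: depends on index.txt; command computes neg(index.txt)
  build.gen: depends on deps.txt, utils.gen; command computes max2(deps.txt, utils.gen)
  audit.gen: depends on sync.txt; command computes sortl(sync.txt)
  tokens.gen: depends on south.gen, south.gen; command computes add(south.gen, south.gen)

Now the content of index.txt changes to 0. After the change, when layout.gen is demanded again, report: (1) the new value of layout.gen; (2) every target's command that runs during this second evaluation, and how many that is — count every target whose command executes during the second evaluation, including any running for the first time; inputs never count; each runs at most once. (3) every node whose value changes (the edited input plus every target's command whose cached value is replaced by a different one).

First evaluation (everything demanded from the output):
  alpha.gen = suml([0, -1, 9, 1]) = 9
  cache.gen = neg(9) = -9
  trace.gen = min2(-9, 6) = -9
  south.gen = min2(-9, -9) = -9
  tokens.gen = add(-9, -9) = -18
  layout.gen = sub(-18, 9) = -27

Propagation after the edit:
  cache.gen: runs — index.txt 9->0; result 0.
  trace.gen: runs — cache.gen -9->0; result 0.
  south.gen: runs — trace.gen -9->0; cache.gen -9->0; result 0.
  tokens.gen: runs — south.gen -9->0; south.gen -9->0; result 0.
  layout.gen: runs — tokens.gen -18->0; result -9.

New value of layout.gen: -9.
Target commands that run: cache.gen, layout.gen, south.gen, tokens.gen, trace.gen — 5 in total.
Values that change: cache.gen, index.txt, layout.gen, south.gen, tokens.gen, trace.gen.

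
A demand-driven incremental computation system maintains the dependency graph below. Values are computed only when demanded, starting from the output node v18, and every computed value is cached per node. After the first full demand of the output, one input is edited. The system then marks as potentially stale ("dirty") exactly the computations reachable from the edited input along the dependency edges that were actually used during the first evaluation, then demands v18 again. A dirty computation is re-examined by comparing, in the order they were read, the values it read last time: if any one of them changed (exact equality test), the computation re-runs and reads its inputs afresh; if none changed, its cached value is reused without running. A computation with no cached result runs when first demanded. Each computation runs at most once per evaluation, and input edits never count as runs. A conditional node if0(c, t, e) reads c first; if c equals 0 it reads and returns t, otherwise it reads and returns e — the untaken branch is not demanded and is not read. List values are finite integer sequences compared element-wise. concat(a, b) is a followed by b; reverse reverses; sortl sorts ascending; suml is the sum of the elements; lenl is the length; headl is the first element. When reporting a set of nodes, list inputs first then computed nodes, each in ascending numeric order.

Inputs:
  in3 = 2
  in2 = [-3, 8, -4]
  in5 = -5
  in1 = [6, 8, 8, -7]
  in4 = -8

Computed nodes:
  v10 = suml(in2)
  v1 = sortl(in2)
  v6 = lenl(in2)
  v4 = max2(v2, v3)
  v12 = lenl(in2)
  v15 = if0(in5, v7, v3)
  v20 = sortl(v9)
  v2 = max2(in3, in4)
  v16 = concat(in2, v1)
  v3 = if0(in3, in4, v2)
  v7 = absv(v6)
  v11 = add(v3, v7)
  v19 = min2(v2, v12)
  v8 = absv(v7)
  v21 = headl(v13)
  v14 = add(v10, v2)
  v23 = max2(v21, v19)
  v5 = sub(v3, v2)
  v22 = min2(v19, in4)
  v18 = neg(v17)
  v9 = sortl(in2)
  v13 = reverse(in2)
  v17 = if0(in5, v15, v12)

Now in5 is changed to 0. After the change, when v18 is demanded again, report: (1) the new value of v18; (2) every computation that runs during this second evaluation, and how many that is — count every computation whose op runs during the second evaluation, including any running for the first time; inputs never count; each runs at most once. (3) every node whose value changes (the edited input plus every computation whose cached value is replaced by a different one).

First evaluation (everything demanded from the output):
  v12 = lenl([-3, 8, -4]) = 3
  v17 = if0(in5=-5 -> else branch v12) = 3
  v18 = neg(3) = -3

Propagation after the edit:
  v6: demanded for the first time — runs, produces 3.
  v7: demanded for the first time — runs, produces 3.
  v15: demanded for the first time — runs, produces 3.
  v17: runs — in5 -5->0; result 3 (same value as before).
  v18: checked — values it read are unchanged (v17 unchanged); reused cached -3 without running.

Key observation: a condition flipped, so demand reaches new nodes — v6, v7, v15 run for the first time.

New value of v18: -3.
Computations that run: v6, v7, v15, v17 — 4 in total.
Values that change: in5.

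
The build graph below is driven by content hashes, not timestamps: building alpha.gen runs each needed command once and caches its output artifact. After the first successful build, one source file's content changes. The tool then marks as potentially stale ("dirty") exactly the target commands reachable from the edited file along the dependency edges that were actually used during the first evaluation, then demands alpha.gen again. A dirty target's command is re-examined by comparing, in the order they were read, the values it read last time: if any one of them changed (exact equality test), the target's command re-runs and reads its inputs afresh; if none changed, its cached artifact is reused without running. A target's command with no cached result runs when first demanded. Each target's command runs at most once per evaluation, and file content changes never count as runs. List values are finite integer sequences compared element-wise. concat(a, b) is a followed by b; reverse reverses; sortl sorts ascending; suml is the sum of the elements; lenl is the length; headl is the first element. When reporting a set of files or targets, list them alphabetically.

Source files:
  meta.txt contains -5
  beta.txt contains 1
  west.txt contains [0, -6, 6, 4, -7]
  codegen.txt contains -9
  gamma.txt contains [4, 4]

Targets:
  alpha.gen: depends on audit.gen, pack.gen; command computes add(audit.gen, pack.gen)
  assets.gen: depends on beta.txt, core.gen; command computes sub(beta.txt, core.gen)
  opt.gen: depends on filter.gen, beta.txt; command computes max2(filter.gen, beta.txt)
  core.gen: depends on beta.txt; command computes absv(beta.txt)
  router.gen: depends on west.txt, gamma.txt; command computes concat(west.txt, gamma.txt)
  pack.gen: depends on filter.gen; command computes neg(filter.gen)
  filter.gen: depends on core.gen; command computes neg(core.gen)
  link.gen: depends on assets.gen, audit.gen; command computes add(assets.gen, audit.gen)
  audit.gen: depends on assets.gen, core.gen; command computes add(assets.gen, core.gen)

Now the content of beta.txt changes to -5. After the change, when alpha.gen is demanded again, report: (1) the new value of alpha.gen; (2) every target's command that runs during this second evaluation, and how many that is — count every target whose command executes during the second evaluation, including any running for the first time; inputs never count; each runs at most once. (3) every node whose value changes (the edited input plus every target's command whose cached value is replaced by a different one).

alpha.gen now evaluates to 0.
Run set: alpha.gen, assets.gen, audit.gen, core.gen, filter.gen, pack.gen (6 run).
Changed values: alpha.gen, assets.gen, audit.gen, beta.txt, core.gen, filter.gen, pack.gen.

Initial pass — values computed on the first demand:
  core.gen = absv(1) = 1
  assets.gen = sub(1, 1) = 0
  audit.gen = add(0, 1) = 1
  filter.gen = neg(1) = -1
  pack.gen = neg(-1) = 1
  alpha.gen = add(1, 1) = 2

Second demand — change propagation:
  core.gen: re-runs because beta.txt 1->-5; new result 5.
  assets.gen: re-runs because beta.txt 1->-5; core.gen 1->5; new result -10.
  audit.gen: re-runs because assets.gen 0->-10; core.gen 1->5; new result -5.
  filter.gen: re-runs because core.gen 1->5; new result -5.
  pack.gen: re-runs because filter.gen -1->-5; new result 5.
  alpha.gen: re-runs because audit.gen 1->-5; pack.gen 1->5; new result 0.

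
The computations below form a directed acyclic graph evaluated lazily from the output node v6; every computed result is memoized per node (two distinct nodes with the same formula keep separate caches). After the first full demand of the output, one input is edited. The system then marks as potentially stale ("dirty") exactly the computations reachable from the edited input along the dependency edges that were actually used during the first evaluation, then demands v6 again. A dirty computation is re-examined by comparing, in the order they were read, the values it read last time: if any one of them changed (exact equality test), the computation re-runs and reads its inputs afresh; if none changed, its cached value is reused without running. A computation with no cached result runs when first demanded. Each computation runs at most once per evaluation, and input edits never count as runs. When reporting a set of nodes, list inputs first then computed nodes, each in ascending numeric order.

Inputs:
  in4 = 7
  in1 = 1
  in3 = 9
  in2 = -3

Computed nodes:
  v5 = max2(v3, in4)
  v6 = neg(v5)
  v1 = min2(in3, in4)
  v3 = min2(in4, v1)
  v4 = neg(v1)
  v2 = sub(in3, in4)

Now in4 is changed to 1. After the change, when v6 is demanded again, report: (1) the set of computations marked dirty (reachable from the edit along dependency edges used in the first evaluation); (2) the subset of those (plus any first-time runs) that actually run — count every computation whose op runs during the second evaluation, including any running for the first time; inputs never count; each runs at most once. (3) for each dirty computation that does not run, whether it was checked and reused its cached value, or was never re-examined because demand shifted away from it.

The edit dirties: v1, v3, v5, v6.
4 computations run: v1, v3, v5, v6.
No dirty computation escaped a run.

First demand of the output computes:
  v1 = min2(9, 7) = 7
  v3 = min2(7, 7) = 7
  v5 = max2(7, 7) = 7
  v6 = neg(7) = -7

After the edit, cleaning proceeds:
  v1: a read changed (in4 7->1) — executes, giving 1.
  v3: a read changed (in4 7->1; v1 7->1) — executes, giving 1.
  v5: a read changed (v3 7->1; in4 7->1) — executes, giving 1.
  v6: a read changed (v5 7->1) — executes, giving -1.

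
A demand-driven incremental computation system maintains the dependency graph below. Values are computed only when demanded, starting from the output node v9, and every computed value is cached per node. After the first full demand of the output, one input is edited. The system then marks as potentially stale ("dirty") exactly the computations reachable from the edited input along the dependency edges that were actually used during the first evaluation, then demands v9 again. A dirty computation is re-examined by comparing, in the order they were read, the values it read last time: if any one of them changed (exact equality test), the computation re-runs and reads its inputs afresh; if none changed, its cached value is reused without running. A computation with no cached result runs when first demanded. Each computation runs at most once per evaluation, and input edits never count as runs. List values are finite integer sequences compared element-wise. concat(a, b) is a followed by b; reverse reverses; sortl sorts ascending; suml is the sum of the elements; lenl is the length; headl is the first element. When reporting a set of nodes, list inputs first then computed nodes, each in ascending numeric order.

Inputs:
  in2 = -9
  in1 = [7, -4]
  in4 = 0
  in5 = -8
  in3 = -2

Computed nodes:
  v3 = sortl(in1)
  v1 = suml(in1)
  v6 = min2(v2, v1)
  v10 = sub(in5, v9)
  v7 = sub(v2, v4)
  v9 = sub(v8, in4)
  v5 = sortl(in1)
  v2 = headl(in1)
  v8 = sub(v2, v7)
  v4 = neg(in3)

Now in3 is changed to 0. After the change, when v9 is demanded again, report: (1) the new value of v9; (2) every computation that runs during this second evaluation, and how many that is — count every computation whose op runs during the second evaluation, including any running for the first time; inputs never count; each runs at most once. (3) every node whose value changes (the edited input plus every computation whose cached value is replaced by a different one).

First evaluation (everything demanded from the output):
  v2 = headl([7, -4]) = 7
  v4 = neg(-2) = 2
  v7 = sub(7, 2) = 5
  v8 = sub(7, 5) = 2
  v9 = sub(2, 0) = 2

Propagation after the edit:
  v4: runs — in3 -2->0; result 0.
  v7: runs — v4 2->0; result 7.
  v8: runs — v7 5->7; result 0.
  v9: runs — v8 2->0; result 0.

New value of v9: 0.
Computations that run: v4, v7, v8, v9 — 4 in total.
Values that change: in3, v4, v7, v8, v9.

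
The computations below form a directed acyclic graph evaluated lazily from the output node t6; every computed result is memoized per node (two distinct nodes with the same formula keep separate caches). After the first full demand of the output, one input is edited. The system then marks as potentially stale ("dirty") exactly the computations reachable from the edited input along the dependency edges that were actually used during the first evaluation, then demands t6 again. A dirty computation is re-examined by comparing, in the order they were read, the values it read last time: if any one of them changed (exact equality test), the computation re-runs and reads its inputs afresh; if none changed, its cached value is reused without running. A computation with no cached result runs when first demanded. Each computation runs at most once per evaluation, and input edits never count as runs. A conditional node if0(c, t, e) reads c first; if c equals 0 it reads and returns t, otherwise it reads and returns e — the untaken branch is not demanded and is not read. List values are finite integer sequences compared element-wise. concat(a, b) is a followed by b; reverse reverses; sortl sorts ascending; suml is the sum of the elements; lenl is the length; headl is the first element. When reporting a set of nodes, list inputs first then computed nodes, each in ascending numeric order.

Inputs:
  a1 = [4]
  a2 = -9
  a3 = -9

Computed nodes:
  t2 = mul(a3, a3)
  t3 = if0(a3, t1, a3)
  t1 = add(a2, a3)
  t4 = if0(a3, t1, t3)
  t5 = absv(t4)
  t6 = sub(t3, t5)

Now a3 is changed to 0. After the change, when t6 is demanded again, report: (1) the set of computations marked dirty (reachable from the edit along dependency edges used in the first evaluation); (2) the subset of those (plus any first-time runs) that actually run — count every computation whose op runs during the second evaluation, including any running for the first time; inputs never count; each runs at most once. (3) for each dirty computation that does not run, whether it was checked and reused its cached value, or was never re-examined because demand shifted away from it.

First demand of the output computes:
  t3 = if0(a3=-9 -> else branch a3) = -9
  t4 = if0(a3=-9 -> else branch t3) = -9
  t5 = absv(-9) = 9
  t6 = sub(-9, 9) = -18

After the edit, cleaning proceeds:
  t1: had never run; runs now, result -9.
  t3: a read changed (a3 -9->0; a3 -9->0) — executes, giving -9 — identical to its old value.
  t4: a read changed (a3 -9->0) — executes, giving -9 — identical to its old value.
  t5: dirty, but its reads are unchanged (t4 unchanged); cached 9 stands.
  t6: dirty, but its reads are unchanged (t3 unchanged, t5 unchanged); cached -18 stands.

Note the branch switch — t1 had no cache and runs now for the first time.

The edit dirties: t3, t4, t5, t6.
3 computations run: t1, t3, t4.
Cache hits after checking: t5, t6.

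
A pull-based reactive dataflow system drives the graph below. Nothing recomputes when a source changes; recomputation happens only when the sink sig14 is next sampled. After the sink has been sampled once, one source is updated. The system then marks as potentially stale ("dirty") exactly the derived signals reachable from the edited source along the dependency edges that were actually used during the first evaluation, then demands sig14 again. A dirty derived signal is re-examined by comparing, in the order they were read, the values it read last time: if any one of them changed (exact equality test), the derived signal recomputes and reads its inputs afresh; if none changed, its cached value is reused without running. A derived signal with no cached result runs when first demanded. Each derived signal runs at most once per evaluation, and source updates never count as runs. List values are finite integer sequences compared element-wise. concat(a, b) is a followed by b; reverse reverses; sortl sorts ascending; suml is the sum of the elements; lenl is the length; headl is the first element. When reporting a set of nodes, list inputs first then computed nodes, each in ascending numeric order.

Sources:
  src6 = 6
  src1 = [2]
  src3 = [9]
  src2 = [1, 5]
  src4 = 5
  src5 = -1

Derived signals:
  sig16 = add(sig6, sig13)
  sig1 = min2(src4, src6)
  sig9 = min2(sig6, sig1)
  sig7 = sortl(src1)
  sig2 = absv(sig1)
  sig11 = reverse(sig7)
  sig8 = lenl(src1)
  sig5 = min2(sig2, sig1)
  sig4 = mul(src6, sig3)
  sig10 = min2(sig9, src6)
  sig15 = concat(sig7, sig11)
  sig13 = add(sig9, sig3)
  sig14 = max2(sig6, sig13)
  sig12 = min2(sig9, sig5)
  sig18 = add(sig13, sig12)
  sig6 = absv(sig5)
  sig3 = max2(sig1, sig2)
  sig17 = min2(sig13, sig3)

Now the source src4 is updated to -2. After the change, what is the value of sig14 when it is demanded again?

New value of sig14: 2.

First evaluation (everything demanded from the output):
  sig1 = min2(5, 6) = 5
  sig2 = absv(5) = 5
  sig3 = max2(5, 5) = 5
  sig5 = min2(5, 5) = 5
  sig6 = absv(5) = 5
  sig9 = min2(5, 5) = 5
  sig13 = add(5, 5) = 10
  sig14 = max2(5, 10) = 10

Propagation after the edit:
  sig1: runs — src4 5->-2; result -2.
  sig2: runs — sig1 5->-2; result 2.
  sig3: runs — sig1 5->-2; sig2 5->2; result 2.
  sig5: runs — sig2 5->2; sig1 5->-2; result -2.
  sig6: runs — sig5 5->-2; result 2.
  sig9: runs — sig6 5->2; sig1 5->-2; result -2.
  sig13: runs — sig9 5->-2; sig3 5->2; result 0.
  sig14: runs — sig6 5->2; sig13 10->0; result 2.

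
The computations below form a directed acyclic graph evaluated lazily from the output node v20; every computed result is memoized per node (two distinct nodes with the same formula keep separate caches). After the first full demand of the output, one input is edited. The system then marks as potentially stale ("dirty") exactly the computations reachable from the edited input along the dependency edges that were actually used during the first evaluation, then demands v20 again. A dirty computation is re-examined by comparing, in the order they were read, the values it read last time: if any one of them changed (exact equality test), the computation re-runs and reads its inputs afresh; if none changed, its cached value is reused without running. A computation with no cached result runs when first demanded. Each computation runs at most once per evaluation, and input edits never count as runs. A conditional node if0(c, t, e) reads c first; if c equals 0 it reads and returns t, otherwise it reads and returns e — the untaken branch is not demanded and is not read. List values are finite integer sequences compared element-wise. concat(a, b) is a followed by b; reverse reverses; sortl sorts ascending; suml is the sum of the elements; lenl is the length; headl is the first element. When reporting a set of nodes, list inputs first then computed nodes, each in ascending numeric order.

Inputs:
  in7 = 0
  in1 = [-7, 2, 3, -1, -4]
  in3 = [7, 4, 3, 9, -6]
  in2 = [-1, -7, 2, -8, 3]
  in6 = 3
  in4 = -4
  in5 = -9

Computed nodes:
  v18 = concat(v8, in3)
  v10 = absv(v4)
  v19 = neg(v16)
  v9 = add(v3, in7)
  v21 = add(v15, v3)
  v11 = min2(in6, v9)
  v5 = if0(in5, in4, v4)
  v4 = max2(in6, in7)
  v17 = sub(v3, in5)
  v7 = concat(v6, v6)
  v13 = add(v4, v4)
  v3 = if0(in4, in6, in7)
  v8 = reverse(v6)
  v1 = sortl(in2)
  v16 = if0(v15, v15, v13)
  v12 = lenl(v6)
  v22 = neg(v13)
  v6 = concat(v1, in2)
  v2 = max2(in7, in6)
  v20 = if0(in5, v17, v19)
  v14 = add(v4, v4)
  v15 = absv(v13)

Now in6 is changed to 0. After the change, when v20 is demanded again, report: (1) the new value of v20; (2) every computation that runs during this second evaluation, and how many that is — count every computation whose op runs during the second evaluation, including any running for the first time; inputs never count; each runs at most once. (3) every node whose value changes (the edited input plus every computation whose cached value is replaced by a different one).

First demand of the output computes:
  v4 = max2(3, 0) = 3
  v13 = add(3, 3) = 6
  v15 = absv(6) = 6
  v16 = if0(v15=6 -> else branch v13) = 6
  v19 = neg(6) = -6
  v20 = if0(in5=-9 -> else branch v19) = -6

After the edit, cleaning proceeds:
  v4: a read changed (in6 3->0) — executes, giving 0.
  v13: a read changed (v4 3->0; v4 3->0) — executes, giving 0.
  v15: a read changed (v13 6->0) — executes, giving 0.
  v16: a read changed (v15 6->0; v13 6->0) — executes, giving 0.
  v19: a read changed (v16 6->0) — executes, giving 0.
  v20: a read changed (v19 -6->0) — executes, giving 0.

Demanding v20 again yields 0.
6 computations run: v4, v13, v15, v16, v19, v20.
The nodes whose values change: in6, v4, v13, v15, v16, v19, v20.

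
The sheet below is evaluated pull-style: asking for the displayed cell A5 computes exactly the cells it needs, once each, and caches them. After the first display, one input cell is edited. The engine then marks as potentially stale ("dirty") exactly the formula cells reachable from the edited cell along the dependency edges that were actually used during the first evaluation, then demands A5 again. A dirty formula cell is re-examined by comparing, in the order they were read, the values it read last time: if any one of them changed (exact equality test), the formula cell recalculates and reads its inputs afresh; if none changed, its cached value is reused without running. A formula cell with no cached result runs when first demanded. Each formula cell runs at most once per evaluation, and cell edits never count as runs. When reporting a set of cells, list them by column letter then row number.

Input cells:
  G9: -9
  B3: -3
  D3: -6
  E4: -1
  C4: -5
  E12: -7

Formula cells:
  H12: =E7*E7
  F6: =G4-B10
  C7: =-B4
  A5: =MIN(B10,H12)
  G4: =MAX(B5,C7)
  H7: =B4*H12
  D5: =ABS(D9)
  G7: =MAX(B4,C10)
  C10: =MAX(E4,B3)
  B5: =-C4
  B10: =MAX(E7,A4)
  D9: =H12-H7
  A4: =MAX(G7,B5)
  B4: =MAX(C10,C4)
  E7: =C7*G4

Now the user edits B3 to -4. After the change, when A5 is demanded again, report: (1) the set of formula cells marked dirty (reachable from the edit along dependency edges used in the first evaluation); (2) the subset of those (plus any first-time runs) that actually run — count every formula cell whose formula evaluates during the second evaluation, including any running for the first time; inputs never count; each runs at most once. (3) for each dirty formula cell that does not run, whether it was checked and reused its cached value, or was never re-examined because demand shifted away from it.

The edit dirties: A4, A5, B4, B10, C7, C10, E7, G4, G7, H12.
1 formula cells run: C10.
Cache hits after checking: A4, A5, B4, B10, C7, E7, G4, G7, H12.
Note the absorption at C10: it re-runs yet its value is the same, leaving the output's value untouched.

First demand of the output computes:
  B5 = -(-5) = 5
  C10 = MAX(-1, -3) = -1
  B4 = MAX(-1, -5) = -1
  C7 = -(-1) = 1
  G4 = MAX(5, 1) = 5
  E7 = 1 * 5 = 5
  G7 = MAX(-1, -1) = -1
  A4 = MAX(-1, 5) = 5
  B10 = MAX(5, 5) = 5
  H12 = 5 * 5 = 25
  A5 = MIN(5, 25) = 5

After the edit, cleaning proceeds:
  C10: a read changed (B3 -3->-4) — executes, giving -1 — identical to its old value.
  B4: dirty, but its reads are unchanged (C10 unchanged, C4 unchanged); cached -1 stands.
  C7: dirty, but its reads are unchanged (B4 unchanged); cached 1 stands.
  G4: dirty, but its reads are unchanged (B5 unchanged, C7 unchanged); cached 5 stands.
  E7: dirty, but its reads are unchanged (C7 unchanged, G4 unchanged); cached 5 stands.
  G7: dirty, but its reads are unchanged (B4 unchanged, C10 unchanged); cached -1 stands.
  A4: dirty, but its reads are unchanged (G7 unchanged, B5 unchanged); cached 5 stands.
  B10: dirty, but its reads are unchanged (E7 unchanged, A4 unchanged); cached 5 stands.
  H12: dirty, but its reads are unchanged (E7 unchanged, E7 unchanged); cached 25 stands.
  A5: dirty, but its reads are unchanged (B10 unchanged, H12 unchanged); cached 5 stands.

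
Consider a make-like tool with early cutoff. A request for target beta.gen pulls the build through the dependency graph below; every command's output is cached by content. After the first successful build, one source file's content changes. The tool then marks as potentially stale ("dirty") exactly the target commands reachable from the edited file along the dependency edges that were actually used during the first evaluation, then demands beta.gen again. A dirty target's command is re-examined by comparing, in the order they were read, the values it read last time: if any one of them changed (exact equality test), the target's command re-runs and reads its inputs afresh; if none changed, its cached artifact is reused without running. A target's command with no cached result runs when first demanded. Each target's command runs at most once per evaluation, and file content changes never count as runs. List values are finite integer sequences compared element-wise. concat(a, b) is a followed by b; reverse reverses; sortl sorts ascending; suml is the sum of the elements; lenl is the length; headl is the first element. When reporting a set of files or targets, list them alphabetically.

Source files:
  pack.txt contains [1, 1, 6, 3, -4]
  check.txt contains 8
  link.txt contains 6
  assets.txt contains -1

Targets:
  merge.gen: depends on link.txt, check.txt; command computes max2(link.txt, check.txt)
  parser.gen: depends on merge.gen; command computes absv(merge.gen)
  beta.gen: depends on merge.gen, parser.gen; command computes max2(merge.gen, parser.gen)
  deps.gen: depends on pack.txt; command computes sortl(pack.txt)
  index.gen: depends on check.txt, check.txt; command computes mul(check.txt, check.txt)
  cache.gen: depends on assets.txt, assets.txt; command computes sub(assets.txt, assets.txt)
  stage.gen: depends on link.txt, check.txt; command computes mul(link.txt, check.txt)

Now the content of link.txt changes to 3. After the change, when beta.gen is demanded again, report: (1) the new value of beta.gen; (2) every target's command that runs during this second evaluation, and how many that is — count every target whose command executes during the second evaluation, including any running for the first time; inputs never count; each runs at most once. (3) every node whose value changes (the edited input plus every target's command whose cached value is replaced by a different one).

Demanding beta.gen again yields 8.
1 target commands run: merge.gen.
The nodes whose values change: link.txt.
Note the absorption at merge.gen: it re-runs yet its value is the same, leaving the output's value untouched.

First demand of the output computes:
  merge.gen = max2(6, 8) = 8
  parser.gen = absv(8) = 8
  beta.gen = max2(8, 8) = 8

After the edit, cleaning proceeds:
  merge.gen: a read changed (link.txt 6->3) — executes, giving 8 — identical to its old value.
  parser.gen: dirty, but its reads are unchanged (merge.gen unchanged); cached 8 stands.
  beta.gen: dirty, but its reads are unchanged (merge.gen unchanged, parser.gen unchanged); cached 8 stands.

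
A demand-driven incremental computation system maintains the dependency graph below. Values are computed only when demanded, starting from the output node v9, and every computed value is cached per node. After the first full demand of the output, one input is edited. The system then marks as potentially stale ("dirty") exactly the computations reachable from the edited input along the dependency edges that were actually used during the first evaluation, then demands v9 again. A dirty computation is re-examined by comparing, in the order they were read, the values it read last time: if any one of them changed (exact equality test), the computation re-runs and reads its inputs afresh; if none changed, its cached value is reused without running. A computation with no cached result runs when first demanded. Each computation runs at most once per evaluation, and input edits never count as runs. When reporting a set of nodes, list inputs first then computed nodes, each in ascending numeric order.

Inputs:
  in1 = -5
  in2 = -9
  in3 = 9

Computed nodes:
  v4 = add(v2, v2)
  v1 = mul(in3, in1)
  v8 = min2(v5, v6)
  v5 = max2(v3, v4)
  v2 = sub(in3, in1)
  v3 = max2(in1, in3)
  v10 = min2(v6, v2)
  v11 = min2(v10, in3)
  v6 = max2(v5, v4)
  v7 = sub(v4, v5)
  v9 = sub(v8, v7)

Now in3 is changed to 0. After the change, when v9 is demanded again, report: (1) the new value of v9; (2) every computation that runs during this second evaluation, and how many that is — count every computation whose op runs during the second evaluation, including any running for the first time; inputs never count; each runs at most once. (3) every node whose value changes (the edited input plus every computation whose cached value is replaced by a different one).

New value of v9: 10.
Computations that run: v2, v3, v4, v5, v6, v7, v8, v9 — 8 in total.
Values that change: in3, v2, v3, v4, v5, v6, v8, v9.

First evaluation (everything demanded from the output):
  v2 = sub(9, -5) = 14
  v3 = max2(-5, 9) = 9
  v4 = add(14, 14) = 28
  v5 = max2(9, 28) = 28
  v6 = max2(28, 28) = 28
  v7 = sub(28, 28) = 0
  v8 = min2(28, 28) = 28
  v9 = sub(28, 0) = 28

Propagation after the edit:
  v2: runs — in3 9->0; result 5.
  v3: runs — in3 9->0; result 0.
  v4: runs — v2 14->5; v2 14->5; result 10.
  v5: runs — v3 9->0; v4 28->10; result 10.
  v6: runs — v5 28->10; v4 28->10; result 10.
  v7: runs — v4 28->10; v5 28->10; result 0 (same value as before).
  v8: runs — v5 28->10; v6 28->10; result 10.
  v9: runs — v8 28->10; result 10.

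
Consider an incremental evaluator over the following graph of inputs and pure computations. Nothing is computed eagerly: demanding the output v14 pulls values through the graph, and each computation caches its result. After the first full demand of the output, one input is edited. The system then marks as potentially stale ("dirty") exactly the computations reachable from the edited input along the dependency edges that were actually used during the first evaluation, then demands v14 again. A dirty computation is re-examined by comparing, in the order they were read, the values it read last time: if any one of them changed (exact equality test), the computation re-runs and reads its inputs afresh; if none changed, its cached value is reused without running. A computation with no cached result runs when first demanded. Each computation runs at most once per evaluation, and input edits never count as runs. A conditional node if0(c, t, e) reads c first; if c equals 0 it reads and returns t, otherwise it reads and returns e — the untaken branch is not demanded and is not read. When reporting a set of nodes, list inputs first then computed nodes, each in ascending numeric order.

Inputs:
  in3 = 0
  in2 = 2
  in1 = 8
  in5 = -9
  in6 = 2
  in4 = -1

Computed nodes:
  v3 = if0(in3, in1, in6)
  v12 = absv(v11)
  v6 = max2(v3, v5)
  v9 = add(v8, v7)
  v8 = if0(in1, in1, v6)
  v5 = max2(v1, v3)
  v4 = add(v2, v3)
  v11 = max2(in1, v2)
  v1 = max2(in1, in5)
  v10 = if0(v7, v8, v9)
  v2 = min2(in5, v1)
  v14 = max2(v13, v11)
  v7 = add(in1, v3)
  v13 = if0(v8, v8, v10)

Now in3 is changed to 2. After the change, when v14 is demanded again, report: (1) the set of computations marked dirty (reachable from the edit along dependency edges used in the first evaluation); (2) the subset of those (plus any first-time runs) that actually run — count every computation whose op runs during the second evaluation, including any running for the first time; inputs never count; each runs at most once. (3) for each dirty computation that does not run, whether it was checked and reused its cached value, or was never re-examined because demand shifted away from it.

Initial pass — values computed on the first demand:
  v1 = max2(8, -9) = 8
  v2 = min2(-9, 8) = -9
  v3 = if0(in3=0 -> then branch in1) = 8
  v5 = max2(8, 8) = 8
  v6 = max2(8, 8) = 8
  v7 = add(8, 8) = 16
  v8 = if0(in1=8 -> else branch v6) = 8
  v9 = add(8, 16) = 24
  v10 = if0(v7=16 -> else branch v9) = 24
  v11 = max2(8, -9) = 8
  v13 = if0(v8=8 -> else branch v10) = 24
  v14 = max2(24, 8) = 24

Second demand — change propagation:
  v3: re-runs because in3 0->2; new result 2.
  v5: re-runs because v3 8->2; new result 8 (unchanged).
  v6: re-runs because v3 8->2; new result 8 (unchanged).
  v7: re-runs because v3 8->2; new result 10.
  v8: re-examined; everything it read last time is the same (in1 unchanged, v6 unchanged) — cache 8 kept, no run.
  v9: re-runs because v7 16->10; new result 18.
  v10: re-runs because v7 16->10; v9 24->18; new result 18.
  v13: re-runs because v10 24->18; new result 18.
  v14: re-runs because v13 24->18; new result 18.

The important point: at v8 every value read last time is unchanged, so the dirty flag clears without a run.

Dirty set: v3, v5, v6, v7, v8, v9, v10, v13, v14.
Run set: v3, v5, v6, v7, v9, v10, v13, v14 (8 run).
Re-examined without running (cache reused): v8.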